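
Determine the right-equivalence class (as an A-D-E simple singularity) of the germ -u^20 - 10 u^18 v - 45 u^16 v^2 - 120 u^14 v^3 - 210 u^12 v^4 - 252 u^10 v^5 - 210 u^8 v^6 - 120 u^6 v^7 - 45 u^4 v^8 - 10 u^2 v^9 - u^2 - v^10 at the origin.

A_{9}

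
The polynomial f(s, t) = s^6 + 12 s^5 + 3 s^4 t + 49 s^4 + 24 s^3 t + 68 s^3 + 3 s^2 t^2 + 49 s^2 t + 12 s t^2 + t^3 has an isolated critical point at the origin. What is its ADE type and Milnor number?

Type D_4, Milnor number mu = 4.

The Hessian of f at 0 has rank 0. Corank 2; j^3 = (4*s + t)*(17*s^2 + 8*s*t + t^2) splits into three distinct lines over C (the quadratic factor has nonzero discriminant), so D_4.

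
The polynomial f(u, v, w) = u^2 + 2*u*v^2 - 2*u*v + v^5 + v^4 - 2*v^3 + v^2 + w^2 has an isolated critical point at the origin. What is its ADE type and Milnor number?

Type A_4, Milnor number mu = 4.

The Hessian of f at 0 has rank 2. Corank 1: A-series; mu = 4 gives A_4.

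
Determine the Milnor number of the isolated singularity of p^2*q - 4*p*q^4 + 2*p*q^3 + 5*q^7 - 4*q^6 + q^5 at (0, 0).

The Hessian of f at 0 has rank 0. Corank 2; j^3 = p^2*q has shape L^2 M (L != M), so D-series; mu = 8 gives D_8.

8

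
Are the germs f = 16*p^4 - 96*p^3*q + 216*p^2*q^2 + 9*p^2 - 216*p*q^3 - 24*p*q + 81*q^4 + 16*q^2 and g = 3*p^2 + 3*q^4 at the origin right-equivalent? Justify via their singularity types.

Yes.

The Hessian of f at 0 is [[18, -24], [-24, 32]] with rank 1, so corank 1. A Groebner basis of the Jacobian ideal J(f) in C{p,q} is {q^3, p - 4*q/3}; counting standard monomials gives mu = 3. Corank 1: A-series; mu = 3 gives A_3. The Hessian of g at 0 is [[6, 0], [0, 0]] with rank 1, so corank 1. A Groebner basis of the Jacobian ideal J(g) in C{p,q} is {q^3, p}; counting standard monomials gives mu = 3. Corank 1: A-series; mu = 3 gives A_3. Both have type A_3, hence right-equivalent.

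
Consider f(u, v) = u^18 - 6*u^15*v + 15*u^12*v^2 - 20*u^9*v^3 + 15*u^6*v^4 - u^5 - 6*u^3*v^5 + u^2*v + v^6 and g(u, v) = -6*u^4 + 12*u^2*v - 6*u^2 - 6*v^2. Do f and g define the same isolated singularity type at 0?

No.

The Hessian of f at 0 has rank 0. Corank 2; j^3 = u^2*v has shape L^2 M (L != M), so D-series; mu = 7 gives D_7. The Hessian of g at 0 has rank 2. Corank 0: nondegenerate Morse point, so A_1. f is D_7 but g is A_1, hence not right-equivalent.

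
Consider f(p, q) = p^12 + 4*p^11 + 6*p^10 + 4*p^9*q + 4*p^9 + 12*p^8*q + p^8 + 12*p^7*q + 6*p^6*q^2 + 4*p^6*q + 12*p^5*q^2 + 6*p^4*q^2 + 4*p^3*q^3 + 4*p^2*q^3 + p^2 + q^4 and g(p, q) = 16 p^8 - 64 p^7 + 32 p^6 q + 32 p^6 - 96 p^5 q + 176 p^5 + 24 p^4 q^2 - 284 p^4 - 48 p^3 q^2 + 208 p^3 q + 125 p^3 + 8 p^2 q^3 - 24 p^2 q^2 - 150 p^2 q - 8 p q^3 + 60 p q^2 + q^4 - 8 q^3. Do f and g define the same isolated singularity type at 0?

The Hessian of f at 0 has rank 1. Corank 1: A-series; mu = 3 gives A_3. The Hessian of g at 0 has rank 0. Corank 2; j^3 = (5*p - 2*q)^3 is a perfect cube, so E-series; the 4-jet and mu = 6 give E_6. f is A_3 but g is E_6, hence not right-equivalent.

No.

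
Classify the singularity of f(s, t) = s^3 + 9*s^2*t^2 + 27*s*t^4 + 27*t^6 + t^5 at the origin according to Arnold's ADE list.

E_{8}

The Hessian of f at 0 is [[0, 0], [0, 0]] with rank 0, so corank 2. A Groebner basis of the Jacobian ideal J(f) in C{s,t} is {t^4, s^3, s^2/6 + s*t^2}; counting standard monomials gives mu = 8. Corank 2; j^3 = s^3 is a perfect cube, so E-series; the 5-jet and mu = 8 give E_8.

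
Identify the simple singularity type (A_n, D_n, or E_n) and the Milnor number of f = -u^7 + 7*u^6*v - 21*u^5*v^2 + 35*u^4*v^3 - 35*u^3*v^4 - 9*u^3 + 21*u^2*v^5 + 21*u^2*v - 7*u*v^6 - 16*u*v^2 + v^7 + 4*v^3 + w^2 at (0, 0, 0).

Type D8, Milnor number mu = 8.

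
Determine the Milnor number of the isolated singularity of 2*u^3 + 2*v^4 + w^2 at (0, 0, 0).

6

The Hessian of f at 0 has rank 1. Corank 2; j^3 = 2*u^3 is a perfect cube, so E-series; the 4-jet and mu = 6 give E_6.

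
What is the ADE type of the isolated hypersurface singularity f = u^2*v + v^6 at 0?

D_{7}

The Hessian of f at 0 has rank 0. Corank 2; j^3 = u^2*v has shape L^2 M (L != M), so D-series; mu = 7 gives D_7.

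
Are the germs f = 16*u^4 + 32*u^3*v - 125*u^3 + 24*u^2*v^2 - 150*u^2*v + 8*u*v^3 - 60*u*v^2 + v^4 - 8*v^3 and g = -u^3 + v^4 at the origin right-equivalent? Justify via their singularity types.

The Hessian of f at 0 has rank 0. Corank 2; j^3 = -(5*u + 2*v)^3 is a perfect cube, so E-series; the 4-jet and mu = 6 give E_6. The Hessian of g at 0 has rank 0. Corank 2; j^3 = -u^3 is a perfect cube, so E-series; the 4-jet and mu = 6 give E_6. Both have type E_6, hence right-equivalent.

Yes.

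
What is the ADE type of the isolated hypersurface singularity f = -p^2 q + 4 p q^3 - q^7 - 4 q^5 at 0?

The Hessian of f at 0 has rank 0. Corank 2; j^3 = -p^2*q has shape L^2 M (L != M), so D-series; mu = 8 gives D_8.

D_8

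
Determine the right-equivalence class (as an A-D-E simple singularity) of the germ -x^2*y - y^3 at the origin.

D4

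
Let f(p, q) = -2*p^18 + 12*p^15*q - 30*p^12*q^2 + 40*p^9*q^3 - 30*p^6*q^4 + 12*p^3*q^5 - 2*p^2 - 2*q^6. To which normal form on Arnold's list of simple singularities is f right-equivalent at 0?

A5

The Hessian of f at 0 is [[-4, 0], [0, 0]] with rank 1, so corank 1. A Groebner basis of the Jacobian ideal J(f) in C{p,q} is {q^5, p}; counting standard monomials gives mu = 5. Corank 1: A-series; mu = 5 gives A_5.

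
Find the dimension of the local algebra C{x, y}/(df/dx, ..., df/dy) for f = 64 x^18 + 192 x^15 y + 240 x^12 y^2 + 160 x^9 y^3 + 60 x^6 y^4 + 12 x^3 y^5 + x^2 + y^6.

The Hessian of f at 0 has rank 1. Corank 1: A-series; mu = 5 gives A_5.

5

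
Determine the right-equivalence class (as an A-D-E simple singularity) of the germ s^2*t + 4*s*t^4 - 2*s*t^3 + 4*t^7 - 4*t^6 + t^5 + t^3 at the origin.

D_4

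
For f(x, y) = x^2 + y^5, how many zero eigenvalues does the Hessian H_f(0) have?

1

Hessian at 0 has rank 1.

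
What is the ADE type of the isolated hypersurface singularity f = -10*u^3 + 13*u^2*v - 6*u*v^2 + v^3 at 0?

The Hessian of f at 0 has rank 0. Corank 2; j^3 = -(2*u - v)*(5*u^2 - 4*u*v + v^2) splits into three distinct lines over C (the quadratic factor has nonzero discriminant), so D_4.

D4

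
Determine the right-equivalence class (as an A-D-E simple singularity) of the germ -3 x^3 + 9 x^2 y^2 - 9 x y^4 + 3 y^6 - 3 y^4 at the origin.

E6

The Hessian of f at 0 is [[0, 0], [0, 0]] with rank 0, so corank 2. A Groebner basis of the Jacobian ideal J(f) in C{x,y} is {x^3, x^2*y, -x^2/2 + x*y^2, y^3}; counting standard monomials gives mu = 6. Corank 2; j^3 = -3*x^3 is a perfect cube, so E-series; the 4-jet and mu = 6 give E_6.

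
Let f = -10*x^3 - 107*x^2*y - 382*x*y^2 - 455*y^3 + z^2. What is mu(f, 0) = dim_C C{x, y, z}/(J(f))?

The Hessian of f at 0 has rank 1. Corank 2; j^3 = -(2*x + 7*y)*(5*x^2 + 36*x*y + 65*y^2) splits into three distinct lines over C (the quadratic factor has nonzero discriminant), so D_4.

4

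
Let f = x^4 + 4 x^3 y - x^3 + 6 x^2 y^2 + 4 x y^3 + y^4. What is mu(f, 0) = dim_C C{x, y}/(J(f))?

The Hessian of f at 0 has rank 0. Corank 2; j^3 = -x^3 is a perfect cube, so E-series; the 4-jet and mu = 6 give E_6.

6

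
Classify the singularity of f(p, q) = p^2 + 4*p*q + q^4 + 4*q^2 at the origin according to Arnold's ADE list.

The Hessian of f at 0 is [[2, 4], [4, 8]] with rank 1, so corank 1. A Groebner basis of the Jacobian ideal J(f) in C{p,q} is {q^3, p + 2*q}; counting standard monomials gives mu = 3. Corank 1: A-series; mu = 3 gives A_3.

A_3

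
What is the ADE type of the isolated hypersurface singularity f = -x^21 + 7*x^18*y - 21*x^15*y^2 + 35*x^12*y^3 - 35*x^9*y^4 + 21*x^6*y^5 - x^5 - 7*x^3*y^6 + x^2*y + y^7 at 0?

D8

The Hessian of f at 0 has rank 0. Corank 2; j^3 = x^2*y has shape L^2 M (L != M), so D-series; mu = 8 gives D_8.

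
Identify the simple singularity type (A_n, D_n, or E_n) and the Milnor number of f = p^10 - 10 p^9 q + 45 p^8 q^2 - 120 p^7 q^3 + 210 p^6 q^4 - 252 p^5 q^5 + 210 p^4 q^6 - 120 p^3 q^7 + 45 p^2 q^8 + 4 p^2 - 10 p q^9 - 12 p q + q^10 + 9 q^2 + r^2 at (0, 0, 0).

Type A9, Milnor number mu = 9.

The Hessian of f at 0 has rank 2. Corank 1: A-series; mu = 9 gives A_9.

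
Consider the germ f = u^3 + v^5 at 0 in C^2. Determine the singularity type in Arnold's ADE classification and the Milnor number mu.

The Hessian of f at 0 has rank 0. Corank 2; j^3 = u^3 is a perfect cube, so E-series; the 5-jet and mu = 8 give E_8.

Type E_8, Milnor number mu = 8.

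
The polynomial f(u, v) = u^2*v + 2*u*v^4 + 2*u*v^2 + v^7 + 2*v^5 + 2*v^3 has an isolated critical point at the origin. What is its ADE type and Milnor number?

The Hessian of f at 0 has rank 0. Corank 2; j^3 = v*(u^2 + 2*u*v + 2*v^2) splits into three distinct lines over C (the quadratic factor has nonzero discriminant), so D_4.

Type D_{4}, Milnor number mu = 4.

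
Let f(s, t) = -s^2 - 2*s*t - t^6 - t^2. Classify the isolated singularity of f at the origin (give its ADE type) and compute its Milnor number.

Type A_5, Milnor number mu = 5.

The Hessian of f at 0 has rank 1. Corank 1: A-series; mu = 5 gives A_5.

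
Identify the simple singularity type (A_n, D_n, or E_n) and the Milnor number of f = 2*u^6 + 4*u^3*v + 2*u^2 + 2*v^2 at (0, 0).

Type A1, Milnor number mu = 1.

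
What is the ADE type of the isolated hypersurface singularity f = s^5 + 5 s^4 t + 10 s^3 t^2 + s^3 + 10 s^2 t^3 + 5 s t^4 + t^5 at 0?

The Hessian of f at 0 has rank 0. Corank 2; j^3 = s^3 is a perfect cube, so E-series; the 5-jet and mu = 8 give E_8.

E8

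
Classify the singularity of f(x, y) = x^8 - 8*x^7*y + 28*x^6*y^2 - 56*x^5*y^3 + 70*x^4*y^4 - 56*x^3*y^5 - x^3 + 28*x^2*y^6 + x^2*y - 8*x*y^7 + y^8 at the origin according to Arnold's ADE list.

D_{9}

The Hessian of f at 0 is [[0, 0], [0, 0]] with rank 0, so corank 2. A Groebner basis of the Jacobian ideal J(f) in C{x,y} is {x*y/8 + y^7, x*y^2, x^2 - x*y}; counting standard monomials gives mu = 9. Corank 2; j^3 = -x^2*(x - y) has shape L^2 M (L != M), so D-series; mu = 9 gives D_9.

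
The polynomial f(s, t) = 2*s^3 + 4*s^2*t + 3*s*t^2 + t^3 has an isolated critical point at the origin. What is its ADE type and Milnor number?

The Hessian of f at 0 has rank 0. Corank 2; j^3 = (s + t)*(2*s^2 + 2*s*t + t^2) splits into three distinct lines over C (the quadratic factor has nonzero discriminant), so D_4.

Type D4, Milnor number mu = 4.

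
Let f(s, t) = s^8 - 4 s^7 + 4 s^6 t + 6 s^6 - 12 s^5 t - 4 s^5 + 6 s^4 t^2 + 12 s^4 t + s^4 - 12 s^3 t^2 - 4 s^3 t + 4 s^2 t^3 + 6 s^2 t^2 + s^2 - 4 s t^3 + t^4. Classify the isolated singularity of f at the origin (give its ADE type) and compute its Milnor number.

Type A_3, Milnor number mu = 3.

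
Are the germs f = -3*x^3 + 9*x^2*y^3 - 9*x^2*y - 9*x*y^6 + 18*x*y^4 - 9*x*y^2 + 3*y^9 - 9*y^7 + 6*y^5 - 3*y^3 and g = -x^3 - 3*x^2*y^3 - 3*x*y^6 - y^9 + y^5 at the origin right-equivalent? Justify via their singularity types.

Yes.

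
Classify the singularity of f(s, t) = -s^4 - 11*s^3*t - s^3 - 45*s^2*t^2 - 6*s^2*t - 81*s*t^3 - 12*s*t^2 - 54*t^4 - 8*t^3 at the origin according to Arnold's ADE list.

E_{7}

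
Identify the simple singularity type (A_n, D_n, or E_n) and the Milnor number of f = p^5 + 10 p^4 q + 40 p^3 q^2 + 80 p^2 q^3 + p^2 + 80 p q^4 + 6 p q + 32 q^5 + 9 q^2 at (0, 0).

Type A_{4}, Milnor number mu = 4.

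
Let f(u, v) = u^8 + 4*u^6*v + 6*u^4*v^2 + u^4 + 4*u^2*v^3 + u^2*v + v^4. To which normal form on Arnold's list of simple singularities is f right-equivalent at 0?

The Hessian of f at 0 has rank 0. Corank 2; j^3 = u^2*v has shape L^2 M (L != M), so D-series; mu = 5 gives D_5.

D_{5}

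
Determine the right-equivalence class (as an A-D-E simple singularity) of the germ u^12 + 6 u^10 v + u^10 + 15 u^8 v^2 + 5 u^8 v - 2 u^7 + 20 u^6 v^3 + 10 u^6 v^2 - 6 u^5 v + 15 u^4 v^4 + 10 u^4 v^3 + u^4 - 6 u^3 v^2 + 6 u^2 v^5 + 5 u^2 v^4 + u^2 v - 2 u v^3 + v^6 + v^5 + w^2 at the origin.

The Hessian of f at 0 is [[0, 0, 0], [0, 0, 0], [0, 0, 2]] with rank 1, so corank 2. A Groebner basis of the Jacobian ideal J(f) in C{u,v,w} is {u^3, u^2*v + u^2/6 - u*v^2/6, -u*v + v^3, w}; counting standard monomials gives mu = 7. Corank 2; j^3 = u^2*v has shape L^2 M (L != M), so D-series; mu = 7 gives D_7.

D7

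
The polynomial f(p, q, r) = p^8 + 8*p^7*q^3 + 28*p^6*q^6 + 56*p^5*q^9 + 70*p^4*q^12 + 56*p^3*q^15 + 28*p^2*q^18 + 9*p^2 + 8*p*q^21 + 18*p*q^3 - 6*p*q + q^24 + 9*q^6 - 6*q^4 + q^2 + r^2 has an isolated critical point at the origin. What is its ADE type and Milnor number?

Type A7, Milnor number mu = 7.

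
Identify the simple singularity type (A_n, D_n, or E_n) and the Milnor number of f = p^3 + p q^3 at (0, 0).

The Hessian of f at 0 is [[0, 0], [0, 0]] with rank 0, so corank 2. A Groebner basis of the Jacobian ideal J(f) in C{p,q} is {p^3, p*q^2, 3*p^2 + q^3}; counting standard monomials gives mu = 7. Corank 2; j^3 = p^3 is a perfect cube, so E-series; the 4-jet and mu = 7 give E_7.

Type E7, Milnor number mu = 7.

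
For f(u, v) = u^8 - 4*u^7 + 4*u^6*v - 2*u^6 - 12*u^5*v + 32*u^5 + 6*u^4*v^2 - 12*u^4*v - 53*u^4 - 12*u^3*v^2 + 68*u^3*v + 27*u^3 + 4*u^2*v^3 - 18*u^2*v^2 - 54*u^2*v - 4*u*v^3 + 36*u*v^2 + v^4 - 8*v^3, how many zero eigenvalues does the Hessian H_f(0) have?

The Hessian at 0 is [[0, 0], [0, 0]] of rank 0; hence corank 2.

2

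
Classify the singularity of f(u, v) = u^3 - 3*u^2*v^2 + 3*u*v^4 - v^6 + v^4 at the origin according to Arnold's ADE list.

The Hessian of f at 0 has rank 0. Corank 2; j^3 = u^3 is a perfect cube, so E-series; the 4-jet and mu = 6 give E_6.

E_{6}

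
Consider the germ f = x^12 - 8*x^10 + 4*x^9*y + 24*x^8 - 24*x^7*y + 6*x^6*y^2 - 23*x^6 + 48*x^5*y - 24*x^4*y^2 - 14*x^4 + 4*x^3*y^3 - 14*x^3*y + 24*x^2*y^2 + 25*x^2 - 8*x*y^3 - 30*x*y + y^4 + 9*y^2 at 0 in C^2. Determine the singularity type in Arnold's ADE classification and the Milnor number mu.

Type A_3, Milnor number mu = 3.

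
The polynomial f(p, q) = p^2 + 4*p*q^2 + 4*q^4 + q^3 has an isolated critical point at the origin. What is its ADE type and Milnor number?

Type A2, Milnor number mu = 2.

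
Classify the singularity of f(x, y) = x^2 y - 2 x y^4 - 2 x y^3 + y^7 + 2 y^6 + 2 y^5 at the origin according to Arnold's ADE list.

D_{6}

The Hessian of f at 0 is [[0, 0], [0, 0]] with rank 0, so corank 2. A Groebner basis of the Jacobian ideal J(f) in C{x,y} is {x^3, x^2*y, x^2/4 + x*y^2, -x^2/4 - x*y + y^3}; counting standard monomials gives mu = 6. Corank 2; j^3 = x^2*y has shape L^2 M (L != M), so D-series; mu = 6 gives D_6.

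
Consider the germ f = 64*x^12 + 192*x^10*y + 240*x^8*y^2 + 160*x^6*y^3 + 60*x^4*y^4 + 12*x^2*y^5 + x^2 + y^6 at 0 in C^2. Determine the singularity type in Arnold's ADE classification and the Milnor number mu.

Type A_5, Milnor number mu = 5.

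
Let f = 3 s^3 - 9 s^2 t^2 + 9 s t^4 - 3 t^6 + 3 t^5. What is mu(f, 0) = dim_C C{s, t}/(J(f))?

8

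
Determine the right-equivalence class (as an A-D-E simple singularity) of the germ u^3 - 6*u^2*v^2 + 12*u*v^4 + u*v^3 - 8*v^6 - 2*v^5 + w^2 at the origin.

The Hessian of f at 0 has rank 1. Corank 2; j^3 = u^3 is a perfect cube, so E-series; the 4-jet and mu = 7 give E_7.

E7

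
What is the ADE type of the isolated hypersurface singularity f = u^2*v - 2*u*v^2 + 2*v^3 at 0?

The Hessian of f at 0 has rank 0. Corank 2; j^3 = v*(u^2 - 2*u*v + 2*v^2) splits into three distinct lines over C (the quadratic factor has nonzero discriminant), so D_4.

D_4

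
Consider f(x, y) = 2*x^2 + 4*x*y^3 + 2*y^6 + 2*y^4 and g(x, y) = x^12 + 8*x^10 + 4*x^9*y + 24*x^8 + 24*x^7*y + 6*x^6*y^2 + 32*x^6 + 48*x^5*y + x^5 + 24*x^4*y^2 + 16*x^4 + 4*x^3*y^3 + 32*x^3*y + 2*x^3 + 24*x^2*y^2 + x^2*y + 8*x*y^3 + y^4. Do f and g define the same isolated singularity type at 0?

The Hessian of f at 0 has rank 1. Corank 1: A-series; mu = 3 gives A_3. The Hessian of g at 0 has rank 0. Corank 2; j^3 = x^2*(2*x + y) has shape L^2 M (L != M), so D-series; mu = 5 gives D_5. f is A_3 but g is D_5, hence not right-equivalent.

No.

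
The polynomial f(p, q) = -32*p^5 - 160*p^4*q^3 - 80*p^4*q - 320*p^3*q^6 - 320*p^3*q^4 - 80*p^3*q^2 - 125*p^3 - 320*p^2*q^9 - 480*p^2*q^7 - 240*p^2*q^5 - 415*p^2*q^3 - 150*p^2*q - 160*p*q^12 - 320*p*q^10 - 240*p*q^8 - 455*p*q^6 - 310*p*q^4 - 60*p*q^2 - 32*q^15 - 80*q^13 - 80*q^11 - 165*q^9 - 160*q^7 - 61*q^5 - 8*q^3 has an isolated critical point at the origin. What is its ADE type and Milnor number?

Type E8, Milnor number mu = 8.

The Hessian of f at 0 has rank 0. Corank 2; j^3 = -(5*p + 2*q)^3 is a perfect cube, so E-series; the 5-jet and mu = 8 give E_8.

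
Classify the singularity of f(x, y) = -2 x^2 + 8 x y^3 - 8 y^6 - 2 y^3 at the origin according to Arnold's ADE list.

A_2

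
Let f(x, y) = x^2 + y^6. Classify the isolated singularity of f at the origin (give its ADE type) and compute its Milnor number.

Type A_{5}, Milnor number mu = 5.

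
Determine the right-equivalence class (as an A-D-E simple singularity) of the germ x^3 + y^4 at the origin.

E_{6}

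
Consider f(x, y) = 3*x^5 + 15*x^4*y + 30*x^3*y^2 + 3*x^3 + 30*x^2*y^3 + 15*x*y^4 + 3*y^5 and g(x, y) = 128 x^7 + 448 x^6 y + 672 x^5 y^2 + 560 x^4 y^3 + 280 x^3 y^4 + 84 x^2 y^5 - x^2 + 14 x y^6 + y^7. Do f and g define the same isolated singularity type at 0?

No.

The Hessian of f at 0 is [[0, 0], [0, 0]] with rank 0, so corank 2. A Groebner basis of the Jacobian ideal J(f) in C{x,y} is {y^5, x*y^3 + y^4/4, x^2}; counting standard monomials gives mu = 8. Corank 2; j^3 = 3*x^3 is a perfect cube, so E-series; the 5-jet and mu = 8 give E_8. The Hessian of g at 0 is [[-2, 0], [0, 0]] with rank 1, so corank 1. A Groebner basis of the Jacobian ideal J(g) in C{x,y} is {y^6, x}; counting standard monomials gives mu = 6. Corank 1: A-series; mu = 6 gives A_6. f is E_8 but g is A_6, hence not right-equivalent.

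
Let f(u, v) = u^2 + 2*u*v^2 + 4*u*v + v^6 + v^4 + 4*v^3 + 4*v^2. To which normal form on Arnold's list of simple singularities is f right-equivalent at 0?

The Hessian of f at 0 has rank 1. Corank 1: A-series; mu = 5 gives A_5.

A5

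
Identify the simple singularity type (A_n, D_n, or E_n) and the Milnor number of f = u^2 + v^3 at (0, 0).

Type A_{2}, Milnor number mu = 2.

The Hessian of f at 0 is [[2, 0], [0, 0]] with rank 1, so corank 1. A Groebner basis of the Jacobian ideal J(f) in C{u,v} is {v^2, u}; counting standard monomials gives mu = 2. Corank 1: A-series; mu = 2 gives A_2.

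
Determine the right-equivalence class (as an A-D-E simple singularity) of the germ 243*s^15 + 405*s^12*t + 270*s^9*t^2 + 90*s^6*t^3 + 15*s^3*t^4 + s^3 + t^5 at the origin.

E8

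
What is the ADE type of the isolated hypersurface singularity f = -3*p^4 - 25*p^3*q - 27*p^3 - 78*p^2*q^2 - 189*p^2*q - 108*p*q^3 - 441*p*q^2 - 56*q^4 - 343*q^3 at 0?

The Hessian of f at 0 has rank 0. Corank 2; j^3 = -(3*p + 7*q)^3 is a perfect cube, so E-series; the 4-jet and mu = 7 give E_7.

E7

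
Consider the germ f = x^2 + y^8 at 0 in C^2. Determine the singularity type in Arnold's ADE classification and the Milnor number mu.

Type A_7, Milnor number mu = 7.

The Hessian of f at 0 is [[2, 0], [0, 0]] with rank 1, so corank 1. A Groebner basis of the Jacobian ideal J(f) in C{x,y} is {y^7, x}; counting standard monomials gives mu = 7. Corank 1: A-series; mu = 7 gives A_7.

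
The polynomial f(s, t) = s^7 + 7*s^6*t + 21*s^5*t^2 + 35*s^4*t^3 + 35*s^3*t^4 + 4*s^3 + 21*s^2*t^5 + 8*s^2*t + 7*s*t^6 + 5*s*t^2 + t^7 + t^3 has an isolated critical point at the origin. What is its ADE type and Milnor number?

The Hessian of f at 0 has rank 0. Corank 2; j^3 = (s + t)*(2*s + t)^2 has shape L^2 M (L != M), so D-series; mu = 8 gives D_8.

Type D8, Milnor number mu = 8.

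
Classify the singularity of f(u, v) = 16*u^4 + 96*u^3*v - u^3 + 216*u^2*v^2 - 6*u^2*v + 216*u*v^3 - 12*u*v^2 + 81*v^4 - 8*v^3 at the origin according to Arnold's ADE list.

The Hessian of f at 0 has rank 0. Corank 2; j^3 = -(u + 2*v)^3 is a perfect cube, so E-series; the 4-jet and mu = 6 give E_6.

E_{6}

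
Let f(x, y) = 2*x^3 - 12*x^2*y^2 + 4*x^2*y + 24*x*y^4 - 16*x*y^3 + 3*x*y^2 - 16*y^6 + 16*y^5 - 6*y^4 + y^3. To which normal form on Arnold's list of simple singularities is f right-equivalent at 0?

D4

The Hessian of f at 0 is [[0, 0], [0, 0]] with rank 0, so corank 2. A Groebner basis of the Jacobian ideal J(f) in C{x,y} is {y^3, x^2 - 3*y^2/2, x*y + 3*y^2/2}; counting standard monomials gives mu = 4. Corank 2; j^3 = (x + y)*(2*x^2 + 2*x*y + y^2) splits into three distinct lines over C (the quadratic factor has nonzero discriminant), so D_4.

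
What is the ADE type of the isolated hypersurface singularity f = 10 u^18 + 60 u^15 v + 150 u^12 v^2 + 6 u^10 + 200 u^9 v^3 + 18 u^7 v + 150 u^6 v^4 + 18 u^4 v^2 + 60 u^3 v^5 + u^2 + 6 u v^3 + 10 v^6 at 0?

A5

The Hessian of f at 0 has rank 1. Corank 1: A-series; mu = 5 gives A_5.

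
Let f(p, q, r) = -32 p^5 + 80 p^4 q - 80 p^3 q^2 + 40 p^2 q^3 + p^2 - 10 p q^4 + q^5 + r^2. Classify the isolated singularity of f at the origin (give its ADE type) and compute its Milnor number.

The Hessian of f at 0 is [[2, 0, 0], [0, 0, 0], [0, 0, 2]] with rank 2, so corank 1. A Groebner basis of the Jacobian ideal J(f) in C{p,q,r} is {q^4, p, r}; counting standard monomials gives mu = 4. Corank 1: A-series; mu = 4 gives A_4.

Type A_{4}, Milnor number mu = 4.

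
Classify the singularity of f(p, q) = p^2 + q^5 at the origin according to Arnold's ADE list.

A_{4}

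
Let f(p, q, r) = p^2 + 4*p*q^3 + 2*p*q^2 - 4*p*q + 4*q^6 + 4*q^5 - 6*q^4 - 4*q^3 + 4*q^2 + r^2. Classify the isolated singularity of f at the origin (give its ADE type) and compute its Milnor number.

The Hessian of f at 0 has rank 2. Corank 1: A-series; mu = 3 gives A_3.

Type A3, Milnor number mu = 3.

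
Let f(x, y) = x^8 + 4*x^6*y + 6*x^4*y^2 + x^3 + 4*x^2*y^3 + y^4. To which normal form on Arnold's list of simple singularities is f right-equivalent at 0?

E_{6}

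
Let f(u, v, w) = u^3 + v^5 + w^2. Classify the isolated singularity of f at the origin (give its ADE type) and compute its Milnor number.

Type E_8, Milnor number mu = 8.

The Hessian of f at 0 has rank 1. Corank 2; j^3 = u^3 is a perfect cube, so E-series; the 5-jet and mu = 8 give E_8.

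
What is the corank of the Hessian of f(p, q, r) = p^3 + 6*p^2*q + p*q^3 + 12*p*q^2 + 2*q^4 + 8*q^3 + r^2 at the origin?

2

The Hessian at 0 is [[0, 0, 0], [0, 0, 0], [0, 0, 2]] of rank 1; hence corank 2.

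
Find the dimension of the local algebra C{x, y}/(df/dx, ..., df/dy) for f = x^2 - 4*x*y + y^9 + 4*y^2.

8

The Hessian of f at 0 is [[2, -4], [-4, 8]] with rank 1, so corank 1. A Groebner basis of the Jacobian ideal J(f) in C{x,y} is {y^8, x - 2*y}; counting standard monomials gives mu = 8. Corank 1: A-series; mu = 8 gives A_8.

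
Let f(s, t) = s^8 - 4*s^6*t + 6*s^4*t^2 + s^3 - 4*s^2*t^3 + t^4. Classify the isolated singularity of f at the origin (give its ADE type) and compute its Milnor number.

Type E_6, Milnor number mu = 6.

The Hessian of f at 0 has rank 0. Corank 2; j^3 = s^3 is a perfect cube, so E-series; the 4-jet and mu = 6 give E_6.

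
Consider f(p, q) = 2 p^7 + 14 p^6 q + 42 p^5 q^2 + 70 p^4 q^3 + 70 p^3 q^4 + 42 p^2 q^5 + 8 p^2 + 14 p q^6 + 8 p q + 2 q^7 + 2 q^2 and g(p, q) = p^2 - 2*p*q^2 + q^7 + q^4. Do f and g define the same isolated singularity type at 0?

Yes.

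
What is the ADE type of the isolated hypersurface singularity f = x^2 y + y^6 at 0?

The Hessian of f at 0 is [[0, 0], [0, 0]] with rank 0, so corank 2. A Groebner basis of the Jacobian ideal J(f) in C{x,y} is {x^2/6 + y^5, x^3, x*y}; counting standard monomials gives mu = 7. Corank 2; j^3 = x^2*y has shape L^2 M (L != M), so D-series; mu = 7 gives D_7.

D_7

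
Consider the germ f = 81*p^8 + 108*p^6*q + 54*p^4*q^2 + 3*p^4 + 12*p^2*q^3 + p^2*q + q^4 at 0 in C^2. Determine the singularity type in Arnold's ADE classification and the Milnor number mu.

The Hessian of f at 0 has rank 0. Corank 2; j^3 = p^2*q has shape L^2 M (L != M), so D-series; mu = 5 gives D_5.

Type D_5, Milnor number mu = 5.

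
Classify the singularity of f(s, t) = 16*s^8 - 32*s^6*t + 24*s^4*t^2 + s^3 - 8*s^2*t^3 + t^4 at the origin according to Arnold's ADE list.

E6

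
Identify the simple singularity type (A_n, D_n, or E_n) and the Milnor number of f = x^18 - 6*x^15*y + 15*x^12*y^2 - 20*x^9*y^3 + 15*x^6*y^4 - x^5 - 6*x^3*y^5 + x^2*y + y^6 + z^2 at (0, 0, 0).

The Hessian of f at 0 has rank 1. Corank 2; j^3 = x^2*y has shape L^2 M (L != M), so D-series; mu = 7 gives D_7.

Type D_7, Milnor number mu = 7.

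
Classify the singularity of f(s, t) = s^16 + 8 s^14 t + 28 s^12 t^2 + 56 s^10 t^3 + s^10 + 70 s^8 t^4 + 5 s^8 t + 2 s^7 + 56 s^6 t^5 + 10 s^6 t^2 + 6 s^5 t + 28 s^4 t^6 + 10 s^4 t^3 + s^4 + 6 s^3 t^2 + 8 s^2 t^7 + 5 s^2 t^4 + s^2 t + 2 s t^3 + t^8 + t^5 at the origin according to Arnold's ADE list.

The Hessian of f at 0 is [[0, 0], [0, 0]] with rank 0, so corank 2. A Groebner basis of the Jacobian ideal J(f) in C{s,t} is {s^2*t^2 + s*t/2 + t^3/2, s^2*t + s*t^3, -s^2/3 + 2*s*t^2/3 + t^4, s^3 - s*t/2 - t^3/2}; counting standard monomials gives mu = 9. Corank 2; j^3 = s^2*t has shape L^2 M (L != M), so D-series; mu = 9 gives D_9.

D_{9}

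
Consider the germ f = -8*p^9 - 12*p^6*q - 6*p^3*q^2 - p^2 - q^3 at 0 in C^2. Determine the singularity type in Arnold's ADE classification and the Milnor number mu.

The Hessian of f at 0 has rank 1. Corank 1: A-series; mu = 2 gives A_2.

Type A_2, Milnor number mu = 2.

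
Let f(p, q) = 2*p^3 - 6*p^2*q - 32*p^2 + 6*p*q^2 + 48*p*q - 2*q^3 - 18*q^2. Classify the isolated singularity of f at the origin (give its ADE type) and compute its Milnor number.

The Hessian of f at 0 has rank 1. Corank 1: A-series; mu = 2 gives A_2.

Type A_{2}, Milnor number mu = 2.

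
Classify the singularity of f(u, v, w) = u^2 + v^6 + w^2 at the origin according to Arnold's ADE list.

A_{5}

The Hessian of f at 0 has rank 2. Corank 1: A-series; mu = 5 gives A_5.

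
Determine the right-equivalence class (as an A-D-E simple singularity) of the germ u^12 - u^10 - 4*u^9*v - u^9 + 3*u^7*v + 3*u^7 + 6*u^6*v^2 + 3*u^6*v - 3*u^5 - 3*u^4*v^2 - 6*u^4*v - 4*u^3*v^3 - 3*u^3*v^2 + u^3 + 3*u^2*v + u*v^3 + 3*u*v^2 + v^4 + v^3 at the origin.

E_7

The Hessian of f at 0 is [[0, 0], [0, 0]] with rank 0, so corank 2. A Groebner basis of the Jacobian ideal J(f) in C{u,v} is {u^3 + 3*u^2*v + 6*u^2 + 12*u*v + 6*v^2, -3*u^2 + u*v^2 - 6*u*v - 3*v^2, 3*u^2 + 6*u*v + v^3 + 3*v^2}; counting standard monomials gives mu = 7. Corank 2; j^3 = (u + v)^3 is a perfect cube, so E-series; the 4-jet and mu = 7 give E_7.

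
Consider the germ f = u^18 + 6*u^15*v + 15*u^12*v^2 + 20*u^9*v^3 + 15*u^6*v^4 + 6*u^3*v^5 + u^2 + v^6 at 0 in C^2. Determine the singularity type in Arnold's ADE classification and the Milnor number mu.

The Hessian of f at 0 is [[2, 0], [0, 0]] with rank 1, so corank 1. A Groebner basis of the Jacobian ideal J(f) in C{u,v} is {v^5, u}; counting standard monomials gives mu = 5. Corank 1: A-series; mu = 5 gives A_5.

Type A_{5}, Milnor number mu = 5.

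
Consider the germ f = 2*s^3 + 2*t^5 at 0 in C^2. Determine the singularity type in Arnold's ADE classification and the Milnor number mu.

The Hessian of f at 0 has rank 0. Corank 2; j^3 = 2*s^3 is a perfect cube, so E-series; the 5-jet and mu = 8 give E_8.

Type E_{8}, Milnor number mu = 8.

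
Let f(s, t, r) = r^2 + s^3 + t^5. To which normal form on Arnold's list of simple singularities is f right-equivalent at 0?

E_{8}

The Hessian of f at 0 is [[0, 0, 0], [0, 0, 0], [0, 0, 2]] with rank 1, so corank 2. A Groebner basis of the Jacobian ideal J(f) in C{s,t,r} is {t^4, s^2, r}; counting standard monomials gives mu = 8. Corank 2; j^3 = s^3 is a perfect cube, so E-series; the 5-jet and mu = 8 give E_8.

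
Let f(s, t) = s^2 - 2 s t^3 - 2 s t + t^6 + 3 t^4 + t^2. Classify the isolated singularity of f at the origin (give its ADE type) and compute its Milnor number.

Type A_{3}, Milnor number mu = 3.

The Hessian of f at 0 is [[2, -2], [-2, 2]] with rank 1, so corank 1. A Groebner basis of the Jacobian ideal J(f) in C{s,t} is {t^3, s - t}; counting standard monomials gives mu = 3. Corank 1: A-series; mu = 3 gives A_3.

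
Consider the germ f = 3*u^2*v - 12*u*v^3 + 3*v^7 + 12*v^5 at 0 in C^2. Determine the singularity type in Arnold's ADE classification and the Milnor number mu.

Type D_8, Milnor number mu = 8.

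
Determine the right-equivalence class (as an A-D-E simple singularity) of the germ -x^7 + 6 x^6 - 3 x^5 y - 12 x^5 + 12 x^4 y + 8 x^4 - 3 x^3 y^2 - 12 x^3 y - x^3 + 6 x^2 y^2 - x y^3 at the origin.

E7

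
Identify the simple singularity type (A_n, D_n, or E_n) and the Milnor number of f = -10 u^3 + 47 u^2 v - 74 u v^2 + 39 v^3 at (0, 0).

Type D_4, Milnor number mu = 4.

The Hessian of f at 0 is [[0, 0], [0, 0]] with rank 0, so corank 2. A Groebner basis of the Jacobian ideal J(f) in C{u,v} is {v^3, u^2 - 23*v^2/11, u*v - 16*v^2/11}; counting standard monomials gives mu = 4. Corank 2; j^3 = -(2*u - 3*v)*(5*u^2 - 16*u*v + 13*v^2) splits into three distinct lines over C (the quadratic factor has nonzero discriminant), so D_4.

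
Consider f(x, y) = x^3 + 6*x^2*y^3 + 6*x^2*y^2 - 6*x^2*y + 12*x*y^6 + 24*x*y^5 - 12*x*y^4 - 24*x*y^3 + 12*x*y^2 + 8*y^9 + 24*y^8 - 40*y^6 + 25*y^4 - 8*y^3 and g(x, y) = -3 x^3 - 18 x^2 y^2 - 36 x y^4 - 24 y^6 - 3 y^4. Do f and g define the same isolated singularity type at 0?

The Hessian of f at 0 has rank 0. Corank 2; j^3 = (x - 2*y)^3 is a perfect cube, so E-series; the 4-jet and mu = 6 give E_6. The Hessian of g at 0 has rank 0. Corank 2; j^3 = -3*x^3 is a perfect cube, so E-series; the 4-jet and mu = 6 give E_6. Both have type E_6, hence right-equivalent.

Yes.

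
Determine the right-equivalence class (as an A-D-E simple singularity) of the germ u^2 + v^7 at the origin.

A_6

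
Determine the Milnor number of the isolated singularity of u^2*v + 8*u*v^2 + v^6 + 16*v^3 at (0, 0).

7

The Hessian of f at 0 is [[0, 0], [0, 0]] with rank 0, so corank 2. A Groebner basis of the Jacobian ideal J(f) in C{u,v} is {u^2/6 + v^5 - 8*v^2/3, u^3 + 64*v^3, u*v + 4*v^2}; counting standard monomials gives mu = 7. Corank 2; j^3 = v*(u + 4*v)^2 has shape L^2 M (L != M), so D-series; mu = 7 gives D_7.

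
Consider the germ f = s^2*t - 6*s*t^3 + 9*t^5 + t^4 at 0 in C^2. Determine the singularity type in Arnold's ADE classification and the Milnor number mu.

Type D5, Milnor number mu = 5.

The Hessian of f at 0 has rank 0. Corank 2; j^3 = s^2*t has shape L^2 M (L != M), so D-series; mu = 5 gives D_5.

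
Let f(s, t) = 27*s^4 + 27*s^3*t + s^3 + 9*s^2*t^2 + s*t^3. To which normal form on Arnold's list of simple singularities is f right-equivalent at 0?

E_7

The Hessian of f at 0 is [[0, 0], [0, 0]] with rank 0, so corank 2. A Groebner basis of the Jacobian ideal J(f) in C{s,t} is {s^2/3 + t^4 + t^3/9, s^3, s^2*t - s^2/9 - t^3/27, 2*s^2/3 + s*t^2 + 2*t^3/9}; counting standard monomials gives mu = 7. Corank 2; j^3 = s^3 is a perfect cube, so E-series; the 4-jet and mu = 7 give E_7.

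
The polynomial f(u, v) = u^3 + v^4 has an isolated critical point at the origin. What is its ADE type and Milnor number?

The Hessian of f at 0 is [[0, 0], [0, 0]] with rank 0, so corank 2. A Groebner basis of the Jacobian ideal J(f) in C{u,v} is {v^3, u^2}; counting standard monomials gives mu = 6. Corank 2; j^3 = u^3 is a perfect cube, so E-series; the 4-jet and mu = 6 give E_6.

Type E6, Milnor number mu = 6.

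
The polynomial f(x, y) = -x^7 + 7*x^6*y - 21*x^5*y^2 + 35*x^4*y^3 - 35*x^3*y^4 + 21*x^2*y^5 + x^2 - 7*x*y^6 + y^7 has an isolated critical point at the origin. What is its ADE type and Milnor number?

The Hessian of f at 0 is [[2, 0], [0, 0]] with rank 1, so corank 1. A Groebner basis of the Jacobian ideal J(f) in C{x,y} is {y^6, x}; counting standard monomials gives mu = 6. Corank 1: A-series; mu = 6 gives A_6.

Type A_{6}, Milnor number mu = 6.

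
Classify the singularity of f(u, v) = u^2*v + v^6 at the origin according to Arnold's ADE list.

D_7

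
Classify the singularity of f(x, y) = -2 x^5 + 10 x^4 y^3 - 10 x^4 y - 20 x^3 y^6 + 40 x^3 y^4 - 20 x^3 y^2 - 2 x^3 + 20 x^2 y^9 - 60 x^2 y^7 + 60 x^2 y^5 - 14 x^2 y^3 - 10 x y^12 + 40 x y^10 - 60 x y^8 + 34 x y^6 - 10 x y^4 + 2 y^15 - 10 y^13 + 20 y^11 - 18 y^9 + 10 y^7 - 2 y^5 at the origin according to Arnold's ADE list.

The Hessian of f at 0 has rank 0. Corank 2; j^3 = -2*x^3 is a perfect cube, so E-series; the 5-jet and mu = 8 give E_8.

E_{8}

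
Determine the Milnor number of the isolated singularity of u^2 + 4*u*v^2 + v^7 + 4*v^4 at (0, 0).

6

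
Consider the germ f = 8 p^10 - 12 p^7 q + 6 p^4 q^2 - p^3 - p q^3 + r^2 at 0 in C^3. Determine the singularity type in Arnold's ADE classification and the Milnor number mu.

Type E7, Milnor number mu = 7.

The Hessian of f at 0 has rank 1. Corank 2; j^3 = -p^3 is a perfect cube, so E-series; the 4-jet and mu = 7 give E_7.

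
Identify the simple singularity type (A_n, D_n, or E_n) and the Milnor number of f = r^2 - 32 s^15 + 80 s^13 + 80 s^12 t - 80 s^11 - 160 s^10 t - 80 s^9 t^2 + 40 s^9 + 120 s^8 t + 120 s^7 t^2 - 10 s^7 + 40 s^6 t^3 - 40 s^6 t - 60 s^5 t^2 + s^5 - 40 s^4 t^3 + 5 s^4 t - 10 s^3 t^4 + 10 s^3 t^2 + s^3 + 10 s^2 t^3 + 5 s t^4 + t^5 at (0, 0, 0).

The Hessian of f at 0 has rank 1. Corank 2; j^3 = s^3 is a perfect cube, so E-series; the 5-jet and mu = 8 give E_8.

Type E_{8}, Milnor number mu = 8.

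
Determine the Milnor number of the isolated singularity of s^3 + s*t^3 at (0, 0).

The Hessian of f at 0 has rank 0. Corank 2; j^3 = s^3 is a perfect cube, so E-series; the 4-jet and mu = 7 give E_7.

7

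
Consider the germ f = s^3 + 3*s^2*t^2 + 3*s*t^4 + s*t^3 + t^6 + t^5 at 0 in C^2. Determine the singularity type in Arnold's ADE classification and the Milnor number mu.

The Hessian of f at 0 has rank 0. Corank 2; j^3 = s^3 is a perfect cube, so E-series; the 4-jet and mu = 7 give E_7.

Type E7, Milnor number mu = 7.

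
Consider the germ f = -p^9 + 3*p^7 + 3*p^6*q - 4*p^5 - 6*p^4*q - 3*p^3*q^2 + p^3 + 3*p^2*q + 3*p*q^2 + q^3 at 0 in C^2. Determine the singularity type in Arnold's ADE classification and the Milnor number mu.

Type E8, Milnor number mu = 8.

The Hessian of f at 0 is [[0, 0], [0, 0]] with rank 0, so corank 2. A Groebner basis of the Jacobian ideal J(f) in C{p,q} is {-3*p^2/2 + p*q^3 - 3*p*q - 3*q^2/2, 2*p^2 + 4*p*q + q^4 + 2*q^2, p^3 - 3*p*q^2 - 2*q^3, p^2*q + 2*p*q^2 + q^3}; counting standard monomials gives mu = 8. Corank 2; j^3 = (p + q)^3 is a perfect cube, so E-series; the 5-jet and mu = 8 give E_8.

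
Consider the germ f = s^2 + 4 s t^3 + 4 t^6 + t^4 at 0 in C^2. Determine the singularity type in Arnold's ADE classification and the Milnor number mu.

Type A_3, Milnor number mu = 3.

The Hessian of f at 0 has rank 1. Corank 1: A-series; mu = 3 gives A_3.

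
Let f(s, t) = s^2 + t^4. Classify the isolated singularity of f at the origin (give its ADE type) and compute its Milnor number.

Type A_3, Milnor number mu = 3.

The Hessian of f at 0 has rank 1. Corank 1: A-series; mu = 3 gives A_3.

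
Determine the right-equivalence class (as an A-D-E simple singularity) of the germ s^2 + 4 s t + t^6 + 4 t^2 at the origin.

A_5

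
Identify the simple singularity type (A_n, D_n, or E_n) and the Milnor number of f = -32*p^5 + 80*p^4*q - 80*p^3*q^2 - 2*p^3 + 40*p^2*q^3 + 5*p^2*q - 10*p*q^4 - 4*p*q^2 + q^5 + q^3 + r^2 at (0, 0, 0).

Type D_6, Milnor number mu = 6.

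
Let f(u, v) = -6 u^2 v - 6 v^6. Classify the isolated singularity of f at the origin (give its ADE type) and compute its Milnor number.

The Hessian of f at 0 is [[0, 0], [0, 0]] with rank 0, so corank 2. A Groebner basis of the Jacobian ideal J(f) in C{u,v} is {u^2/6 + v^5, u^3, u*v}; counting standard monomials gives mu = 7. Corank 2; j^3 = -6*u^2*v has shape L^2 M (L != M), so D-series; mu = 7 gives D_7.

Type D_7, Milnor number mu = 7.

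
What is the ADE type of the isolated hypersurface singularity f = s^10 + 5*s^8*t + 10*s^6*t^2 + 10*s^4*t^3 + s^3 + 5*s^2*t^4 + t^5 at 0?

The Hessian of f at 0 has rank 0. Corank 2; j^3 = s^3 is a perfect cube, so E-series; the 5-jet and mu = 8 give E_8.

E8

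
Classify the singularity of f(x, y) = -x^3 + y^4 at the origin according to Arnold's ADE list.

E_{6}

The Hessian of f at 0 has rank 0. Corank 2; j^3 = -x^3 is a perfect cube, so E-series; the 4-jet and mu = 6 give E_6.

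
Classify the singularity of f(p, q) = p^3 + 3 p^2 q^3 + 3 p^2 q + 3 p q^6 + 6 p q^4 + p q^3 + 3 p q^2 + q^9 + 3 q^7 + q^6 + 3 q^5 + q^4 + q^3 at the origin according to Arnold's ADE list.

E7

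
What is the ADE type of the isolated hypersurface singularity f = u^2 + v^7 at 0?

The Hessian of f at 0 has rank 1. Corank 1: A-series; mu = 6 gives A_6.

A_{6}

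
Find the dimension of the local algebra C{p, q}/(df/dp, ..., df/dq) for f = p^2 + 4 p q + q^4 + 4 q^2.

3

The Hessian of f at 0 has rank 1. Corank 1: A-series; mu = 3 gives A_3.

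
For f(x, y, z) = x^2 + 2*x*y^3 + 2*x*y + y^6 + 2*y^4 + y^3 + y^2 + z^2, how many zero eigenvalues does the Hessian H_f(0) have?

1

Hessian at 0 has rank 2.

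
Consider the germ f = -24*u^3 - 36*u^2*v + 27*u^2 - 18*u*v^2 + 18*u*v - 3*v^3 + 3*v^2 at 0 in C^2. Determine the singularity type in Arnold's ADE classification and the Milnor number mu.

Type A_2, Milnor number mu = 2.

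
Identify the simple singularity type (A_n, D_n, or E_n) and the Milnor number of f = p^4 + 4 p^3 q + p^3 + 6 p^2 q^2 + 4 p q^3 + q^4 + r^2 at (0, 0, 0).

The Hessian of f at 0 has rank 1. Corank 2; j^3 = p^3 is a perfect cube, so E-series; the 4-jet and mu = 6 give E_6.

Type E_{6}, Milnor number mu = 6.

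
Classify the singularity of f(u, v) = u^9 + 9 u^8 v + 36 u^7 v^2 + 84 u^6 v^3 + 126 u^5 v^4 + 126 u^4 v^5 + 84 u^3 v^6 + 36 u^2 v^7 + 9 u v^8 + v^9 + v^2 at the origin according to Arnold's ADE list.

A8

The Hessian of f at 0 is [[0, 0], [0, 2]] with rank 1, so corank 1. A Groebner basis of the Jacobian ideal J(f) in C{u,v} is {u^8, v}; counting standard monomials gives mu = 8. Corank 1: A-series; mu = 8 gives A_8.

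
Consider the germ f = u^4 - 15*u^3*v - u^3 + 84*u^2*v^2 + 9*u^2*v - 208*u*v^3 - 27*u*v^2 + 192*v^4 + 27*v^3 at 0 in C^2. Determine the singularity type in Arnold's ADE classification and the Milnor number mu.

Type E_7, Milnor number mu = 7.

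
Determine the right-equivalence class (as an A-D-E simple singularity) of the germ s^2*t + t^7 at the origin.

D8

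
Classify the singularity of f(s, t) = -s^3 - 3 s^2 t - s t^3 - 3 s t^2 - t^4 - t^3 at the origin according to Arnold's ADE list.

The Hessian of f at 0 is [[0, 0], [0, 0]] with rank 0, so corank 2. A Groebner basis of the Jacobian ideal J(f) in C{s,t} is {s^3 + 3*s^2*t + 6*s^2 + 12*s*t + 6*t^2, -3*s^2 + s*t^2 - 6*s*t - 3*t^2, 3*s^2 + 6*s*t + t^3 + 3*t^2}; counting standard monomials gives mu = 7. Corank 2; j^3 = -(s + t)^3 is a perfect cube, so E-series; the 4-jet and mu = 7 give E_7.

E_{7}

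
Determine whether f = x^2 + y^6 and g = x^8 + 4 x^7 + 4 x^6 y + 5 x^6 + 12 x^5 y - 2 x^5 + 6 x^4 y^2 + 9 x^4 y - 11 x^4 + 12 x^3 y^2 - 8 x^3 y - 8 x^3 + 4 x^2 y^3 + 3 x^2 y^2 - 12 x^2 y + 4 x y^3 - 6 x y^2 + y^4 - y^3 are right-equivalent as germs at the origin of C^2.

The Hessian of f at 0 is [[2, 0], [0, 0]] with rank 1, so corank 1. A Groebner basis of the Jacobian ideal J(f) in C{x,y} is {y^5, x}; counting standard monomials gives mu = 5. Corank 1: A-series; mu = 5 gives A_5. The Hessian of g at 0 is [[0, 0], [0, 0]] with rank 0, so corank 2. A Groebner basis of the Jacobian ideal J(g) in C{x,y} is {x^3 + 6*x^2 + 6*x*y + 3*y^2/2, x^2*y - 10*x^2 - 10*x*y - 5*y^2/2, 16*x^2 + x*y^2 + 16*x*y + 4*y^2, -24*x^2 - 24*x*y + y^3 - 6*y^2}; counting standard monomials gives mu = 6. Corank 2; j^3 = -(2*x + y)^3 is a perfect cube, so E-series; the 4-jet and mu = 6 give E_6. f is A_5 but g is E_6, hence not right-equivalent.

No.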